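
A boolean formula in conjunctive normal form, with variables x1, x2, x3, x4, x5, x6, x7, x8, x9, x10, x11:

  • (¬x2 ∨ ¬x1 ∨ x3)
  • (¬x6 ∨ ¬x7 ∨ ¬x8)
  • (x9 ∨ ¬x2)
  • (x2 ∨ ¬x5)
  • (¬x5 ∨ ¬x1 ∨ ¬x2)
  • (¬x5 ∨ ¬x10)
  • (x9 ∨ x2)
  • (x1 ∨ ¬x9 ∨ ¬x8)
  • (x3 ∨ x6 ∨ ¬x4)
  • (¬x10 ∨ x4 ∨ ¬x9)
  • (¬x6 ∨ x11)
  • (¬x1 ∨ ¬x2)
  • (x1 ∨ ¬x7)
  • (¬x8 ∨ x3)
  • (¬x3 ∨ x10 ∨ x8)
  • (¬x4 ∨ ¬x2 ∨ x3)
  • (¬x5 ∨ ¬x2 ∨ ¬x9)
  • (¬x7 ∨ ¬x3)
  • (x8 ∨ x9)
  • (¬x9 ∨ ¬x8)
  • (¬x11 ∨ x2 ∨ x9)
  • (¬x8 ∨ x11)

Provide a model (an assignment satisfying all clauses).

x1=False  x2=False  x3=True  x4=True  x5=False  x6=False  x7=False  x8=False  x9=True  x10=True  x11=True

Pure literal: x5 appears only negated; assign x5 = False.
x7 occurs only negated in the remaining clauses — set x7 = False.
Try x1 = False.
Set x2 = False and propagate.
  then x9 is forced to True.
  then x8 is forced to False.
Set x3 = True and propagate.
  then x10 is forced to True.
  then x4 is forced to True.
The remaining clauses are satisfied by x6 = False, x11 = True.
Check each clause:
  1. (¬x2 ∨ ¬x1 ∨ x3) — x3 is true.
  2. (¬x8 ∨ ¬x7 ∨ ¬x6) — ¬x8 is true.
  3. (x9 ∨ ¬x2) — x9 is true.
  4. (x2 ∨ ¬x5) — ¬x5 is true.
  5. (¬x1 ∨ ¬x5 ∨ ¬x2) — ¬x5 is true.
  6. (¬x10 ∨ ¬x5) — ¬x5 is true.
  7. (x9 ∨ x2) — x9 is true.
  8. (x1 ∨ ¬x8 ∨ ¬x9) — ¬x8 is true.
  9. (¬x4 ∨ x3 ∨ x6) — x3 is true.
  10. (¬x9 ∨ ¬x10 ∨ x4) — x4 is true.
  11. (x11 ∨ ¬x6) — ¬x6 is true.
  12. (¬x2 ∨ ¬x1) — ¬x2 is true.
  13. (x1 ∨ ¬x7) — ¬x7 is true.
  14. (¬x8 ∨ x3) — ¬x8 is true.
  15. (¬x3 ∨ x8 ∨ x10) — x10 is true.
  16. (¬x2 ∨ x3 ∨ ¬x4) — x3 is true.
  17. (¬x9 ∨ ¬x2 ∨ ¬x5) — ¬x5 is true.
  18. (¬x3 ∨ ¬x7) — ¬x7 is true.
  19. (x8 ∨ x9) — x9 is true.
  20. (¬x8 ∨ ¬x9) — ¬x8 is true.
  21. (¬x11 ∨ x2 ∨ x9) — x9 is true.
  22. (x11 ∨ ¬x8) — ¬x8 is true.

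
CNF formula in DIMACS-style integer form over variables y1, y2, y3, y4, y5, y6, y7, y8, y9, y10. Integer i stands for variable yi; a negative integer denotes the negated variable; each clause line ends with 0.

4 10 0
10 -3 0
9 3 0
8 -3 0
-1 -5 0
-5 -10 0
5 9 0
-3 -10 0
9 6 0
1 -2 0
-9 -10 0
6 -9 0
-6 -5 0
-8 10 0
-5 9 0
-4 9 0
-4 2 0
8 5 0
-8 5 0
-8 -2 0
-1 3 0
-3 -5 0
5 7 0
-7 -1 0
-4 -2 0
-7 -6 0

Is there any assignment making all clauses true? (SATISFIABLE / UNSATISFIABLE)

y5 = True:
  propagation gives y1=False, y10=False, y4=True, y3=False; an empty clause results — contradiction.
y5 = False:
  propagation gives y9=True, y10=False, y4=True, y3=False; an empty clause results — contradiction.
Every branch closes, so no satisfying assignment exists.

UNSATISFIABLE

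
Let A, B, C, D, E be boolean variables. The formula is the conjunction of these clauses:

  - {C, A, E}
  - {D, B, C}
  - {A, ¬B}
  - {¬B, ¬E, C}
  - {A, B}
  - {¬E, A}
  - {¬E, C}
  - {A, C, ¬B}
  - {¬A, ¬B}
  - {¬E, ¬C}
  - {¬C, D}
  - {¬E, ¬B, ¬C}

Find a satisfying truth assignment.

A = T, B = F, C = T, D = T, E = F

Check each clause:
  1. {C, E, A} — A is true.
  2. {D, C, B} — C is true.
  3. {¬B, A} — A is true.
  4. {C, ¬B, ¬E} — C is true.
  5. {A, B} — A is true.
  6. {¬E, A} — A is true.
  7. {C, ¬E} — C is true.
  8. {C, ¬B, A} — A is true.
  9. {¬A, ¬B} — ¬B is true.
  10. {¬E, ¬C} — ¬E is true.
  11. {D, ¬C} — D is true.
  12. {¬E, ¬C, ¬B} — ¬E is true.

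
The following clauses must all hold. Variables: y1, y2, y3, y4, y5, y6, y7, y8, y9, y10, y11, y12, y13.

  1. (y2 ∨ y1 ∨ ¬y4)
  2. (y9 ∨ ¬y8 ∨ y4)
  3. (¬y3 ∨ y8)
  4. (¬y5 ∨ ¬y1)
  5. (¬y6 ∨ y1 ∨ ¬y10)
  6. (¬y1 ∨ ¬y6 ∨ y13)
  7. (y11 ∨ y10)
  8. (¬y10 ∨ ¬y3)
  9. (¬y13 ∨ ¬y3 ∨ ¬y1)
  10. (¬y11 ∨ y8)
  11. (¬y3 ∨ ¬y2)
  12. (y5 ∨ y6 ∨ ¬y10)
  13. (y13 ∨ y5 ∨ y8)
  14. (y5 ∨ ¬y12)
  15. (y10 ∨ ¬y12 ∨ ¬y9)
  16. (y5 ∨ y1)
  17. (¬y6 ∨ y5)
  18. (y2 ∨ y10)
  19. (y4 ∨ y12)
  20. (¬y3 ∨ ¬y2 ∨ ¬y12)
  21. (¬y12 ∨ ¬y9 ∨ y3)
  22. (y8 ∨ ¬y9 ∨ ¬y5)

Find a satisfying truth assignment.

y1=0, y2=1, y3=0, y4=1, y5=1, y6=1, y7=0, y8=1, y9=0, y10=0, y11=1, y12=0, y13=1

Check each clause:
  1. (¬y4 ∨ y2 ∨ y1) — y2 is true.
  2. (y4 ∨ y9 ∨ ¬y8) — y4 is true.
  3. (y8 ∨ ¬y3) — y8 is true.
  4. (¬y5 ∨ ¬y1) — ¬y1 is true.
  5. (¬y10 ∨ ¬y6 ∨ y1) — ¬y10 is true.
  6. (¬y1 ∨ y13 ∨ ¬y6) — y13 is true.
  7. (y10 ∨ y11) — y11 is true.
  8. (¬y3 ∨ ¬y10) — ¬y3 is true.
  9. (¬y3 ∨ ¬y1 ∨ ¬y13) — ¬y3 is true.
  10. (¬y11 ∨ y8) — y8 is true.
  11. (¬y2 ∨ ¬y3) — ¬y3 is true.
  12. (¬y10 ∨ y6 ∨ y5) — y5 is true.
  13. (y13 ∨ y5 ∨ y8) — y8 is true.
  14. (¬y12 ∨ y5) — ¬y12 is true.
  15. (¬y12 ∨ ¬y9 ∨ y10) — ¬y12 is true.
  16. (y5 ∨ y1) — y5 is true.
  17. (y5 ∨ ¬y6) — y5 is true.
  18. (y2 ∨ y10) — y2 is true.
  19. (y12 ∨ y4) — y4 is true.
  20. (¬y2 ∨ ¬y3 ∨ ¬y12) — ¬y12 is true.
  21. (y3 ∨ ¬y12 ∨ ¬y9) — ¬y12 is true.
  22. (y8 ∨ ¬y9 ∨ ¬y5) — y8 is true.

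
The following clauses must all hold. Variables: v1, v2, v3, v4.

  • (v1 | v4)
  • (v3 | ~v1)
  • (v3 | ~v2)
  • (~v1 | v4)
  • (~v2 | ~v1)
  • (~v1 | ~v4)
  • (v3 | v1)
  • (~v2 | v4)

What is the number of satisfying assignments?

The models are:
  v1=0 v2=0 v3=1 v4=1
  v1=0 v2=1 v3=1 v4=1
That's 2 in total.

2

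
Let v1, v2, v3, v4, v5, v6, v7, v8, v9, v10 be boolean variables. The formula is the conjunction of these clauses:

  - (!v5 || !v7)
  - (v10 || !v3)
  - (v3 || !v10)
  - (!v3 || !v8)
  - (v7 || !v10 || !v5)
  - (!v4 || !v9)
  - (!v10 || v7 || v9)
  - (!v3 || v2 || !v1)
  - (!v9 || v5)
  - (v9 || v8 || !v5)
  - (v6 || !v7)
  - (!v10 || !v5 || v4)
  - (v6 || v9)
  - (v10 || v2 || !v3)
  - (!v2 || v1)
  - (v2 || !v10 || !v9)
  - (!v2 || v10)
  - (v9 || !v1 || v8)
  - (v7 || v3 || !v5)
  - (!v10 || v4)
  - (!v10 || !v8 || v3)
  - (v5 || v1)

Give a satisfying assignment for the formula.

v1 = T, v2 = F, v3 = F, v4 = F, v5 = F, v6 = T, v7 = T, v8 = T, v9 = F, v10 = F

Check each clause:
  1. (!v7 || !v5) — !v5 is true.
  2. (!v3 || v10) — !v3 is true.
  3. (v3 || !v10) — !v10 is true.
  4. (!v8 || !v3) — !v3 is true.
  5. (!v10 || !v5 || v7) — !v5 is true.
  6. (!v4 || !v9) — !v4 is true.
  7. (v9 || v7 || !v10) — !v10 is true.
  8. (!v1 || !v3 || v2) — !v3 is true.
  9. (!v9 || v5) — !v9 is true.
  10. (!v5 || v8 || v9) — v8 is true.
  11. (v6 || !v7) — v6 is true.
  12. (v4 || !v10 || !v5) — !v5 is true.
  13. (v6 || v9) — v6 is true.
  14. (!v3 || v2 || v10) — !v3 is true.
  15. (v1 || !v2) — v1 is true.
  16. (v2 || !v9 || !v10) — !v10 is true.
  17. (!v2 || v10) — !v2 is true.
  18. (!v1 || v8 || v9) — v8 is true.
  19. (!v5 || v3 || v7) — !v5 is true.
  20. (v4 || !v10) — !v10 is true.
  21. (v3 || !v10 || !v8) — !v10 is true.
  22. (v1 || v5) — v1 is true.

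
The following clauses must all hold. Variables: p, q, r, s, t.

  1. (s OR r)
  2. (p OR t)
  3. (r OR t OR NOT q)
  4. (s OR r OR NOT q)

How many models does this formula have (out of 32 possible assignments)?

17

Case analysis on r and q:
  r=1, q=1: s free; 3 ways for (p,t) × 2^1 = 6.
  r=1, q=0: s free; 3 ways for (p,t) × 2^1 = 6.
  r=0, q=1: remaining (p,s,t) ∈ {(0,1,1); (1,1,1)} — 2.
  r=0, q=0: remaining (p,s,t) ∈ {(0,1,1); (1,1,0); (1,1,1)} — 3.
Total: 6 + 6 + 2 + 3 = 17.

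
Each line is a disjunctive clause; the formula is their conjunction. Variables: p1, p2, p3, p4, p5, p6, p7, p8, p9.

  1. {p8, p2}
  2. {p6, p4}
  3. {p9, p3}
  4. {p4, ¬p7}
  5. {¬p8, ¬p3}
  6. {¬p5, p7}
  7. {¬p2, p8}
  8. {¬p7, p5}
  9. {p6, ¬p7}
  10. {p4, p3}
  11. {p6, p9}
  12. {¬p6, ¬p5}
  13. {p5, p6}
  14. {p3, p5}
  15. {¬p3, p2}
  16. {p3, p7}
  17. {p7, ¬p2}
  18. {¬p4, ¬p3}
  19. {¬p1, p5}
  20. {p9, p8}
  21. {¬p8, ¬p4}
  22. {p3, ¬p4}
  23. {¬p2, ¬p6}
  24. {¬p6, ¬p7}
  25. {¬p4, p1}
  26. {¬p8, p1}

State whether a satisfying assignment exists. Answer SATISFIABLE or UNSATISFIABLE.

p3 = True:
  propagation gives p8=False, p2=True; an empty clause results — contradiction.
p3 = False:
  propagation gives p9=True, p4=True; an empty clause results — contradiction.
Every branch closes, so no satisfying assignment exists.

UNSATISFIABLE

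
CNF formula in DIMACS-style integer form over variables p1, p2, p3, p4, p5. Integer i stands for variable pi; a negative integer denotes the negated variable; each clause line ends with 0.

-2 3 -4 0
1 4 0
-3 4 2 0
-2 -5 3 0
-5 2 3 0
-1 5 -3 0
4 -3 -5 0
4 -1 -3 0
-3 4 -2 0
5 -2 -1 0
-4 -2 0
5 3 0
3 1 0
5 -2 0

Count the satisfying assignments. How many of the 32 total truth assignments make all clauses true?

3

The models are:
  p1=0 p2=0 p3=1 p4=1 p5=0
  p1=0 p2=0 p3=1 p4=1 p5=1
  p1=1 p2=0 p3=1 p4=1 p5=1
Count: 3.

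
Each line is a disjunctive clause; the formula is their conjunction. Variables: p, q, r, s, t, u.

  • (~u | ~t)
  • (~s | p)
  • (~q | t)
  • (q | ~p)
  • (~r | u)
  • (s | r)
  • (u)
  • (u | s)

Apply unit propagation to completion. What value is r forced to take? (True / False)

True

(u) stands alone — u = True.
(~u | ~t) with u = True leaves only ~t, so t = False.
(t | ~q) with t = False leaves only ~q, so q = False.
(~p | q) with q = False leaves only ~p, so p = False.
(p | ~s): since p = False, the clause reduces to (~s). s = False.
From (s | r) and s = False: r = True.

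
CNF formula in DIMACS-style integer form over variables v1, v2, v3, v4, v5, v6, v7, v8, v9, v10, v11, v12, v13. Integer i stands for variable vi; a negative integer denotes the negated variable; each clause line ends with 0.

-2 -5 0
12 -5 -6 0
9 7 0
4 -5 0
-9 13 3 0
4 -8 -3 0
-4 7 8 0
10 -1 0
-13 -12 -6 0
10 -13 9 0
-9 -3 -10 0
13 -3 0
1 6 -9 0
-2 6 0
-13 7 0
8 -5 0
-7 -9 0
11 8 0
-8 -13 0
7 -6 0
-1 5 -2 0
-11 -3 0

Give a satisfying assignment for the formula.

Pure literal: v2 appears only negated; assign v2 = False.
Set v1 = True and propagate.
  then v10 is forced to True.
The remaining clauses are satisfied by v3 = False, v4 = True, v5 = False, v6 = False, v7 = True, v8 = False, v9 = False, v11 = True, v12 = True, v13 = False.
Check each clause:
  1. (~v5 | ~v2) — ~v5 is true.
  2. (~v5 | v12 | ~v6) — ~v6 is true.
  3. (v7 | v9) — v7 is true.
  4. (v4 | ~v5) — ~v5 is true.
  5. (v3 | v13 | ~v9) — ~v9 is true.
  6. (~v8 | v4 | ~v3) — ~v8 is true.
  7. (~v4 | v8 | v7) — v7 is true.
  8. (~v1 | v10) — v10 is true.
  9. (~v13 | ~v6 | ~v12) — ~v6 is true.
  10. (~v13 | v10 | v9) — v10 is true.
  11. (~v9 | ~v10 | ~v3) — ~v3 is true.
  12. (~v3 | v13) — ~v3 is true.
  13. (v1 | ~v9 | v6) — v1 is true.
  14. (~v2 | v6) — ~v2 is true.
  15. (~v13 | v7) — ~v13 is true.
  16. (v8 | ~v5) — ~v5 is true.
  17. (~v9 | ~v7) — ~v9 is true.
  18. (v8 | v11) — v11 is true.
  19. (~v13 | ~v8) — ~v8 is true.
  20. (~v6 | v7) — ~v6 is true.
  21. (~v2 | v5 | ~v1) — ~v2 is true.
  22. (~v11 | ~v3) — ~v3 is true.

v1 = 1, v2 = 0, v3 = 0, v4 = 1, v5 = 0, v6 = 0, v7 = 1, v8 = 0, v9 = 0, v10 = 1, v11 = 1, v12 = 1, v13 = 0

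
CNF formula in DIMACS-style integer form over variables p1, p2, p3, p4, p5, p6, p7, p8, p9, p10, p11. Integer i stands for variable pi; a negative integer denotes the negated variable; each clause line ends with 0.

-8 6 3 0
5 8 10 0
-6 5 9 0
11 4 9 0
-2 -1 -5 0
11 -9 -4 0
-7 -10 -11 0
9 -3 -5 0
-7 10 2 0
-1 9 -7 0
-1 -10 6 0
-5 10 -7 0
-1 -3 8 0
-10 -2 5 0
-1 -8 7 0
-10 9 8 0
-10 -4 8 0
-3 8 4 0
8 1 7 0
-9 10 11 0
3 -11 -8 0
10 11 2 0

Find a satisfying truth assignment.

p1=F, p2=F, p3=T, p4=T, p5=F, p6=F, p7=F, p8=T, p9=F, p10=T, p11=T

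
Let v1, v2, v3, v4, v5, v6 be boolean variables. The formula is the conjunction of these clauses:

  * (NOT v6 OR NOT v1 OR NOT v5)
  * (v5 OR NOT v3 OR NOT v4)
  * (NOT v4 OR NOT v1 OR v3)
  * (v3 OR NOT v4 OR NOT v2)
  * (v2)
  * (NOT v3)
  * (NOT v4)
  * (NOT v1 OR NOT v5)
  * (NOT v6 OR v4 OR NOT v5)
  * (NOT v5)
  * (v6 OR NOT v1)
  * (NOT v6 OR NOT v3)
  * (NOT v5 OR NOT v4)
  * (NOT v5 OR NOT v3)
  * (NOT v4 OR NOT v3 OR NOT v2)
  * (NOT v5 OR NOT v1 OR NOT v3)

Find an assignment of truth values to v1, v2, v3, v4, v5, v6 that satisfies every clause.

v1=T, v2=T, v3=F, v4=F, v5=F, v6=T

Check each clause:
  1. (NOT v1 OR NOT v5 OR NOT v6) — NOT v5 is true.
  2. (NOT v4 OR v5 OR NOT v3) — NOT v3 is true.
  3. (NOT v4 OR v3 OR NOT v1) — NOT v4 is true.
  4. (NOT v2 OR NOT v4 OR v3) — NOT v4 is true.
  5. (v2) — v2 is true.
  6. (NOT v3) — NOT v3 is true.
  7. (NOT v4) — NOT v4 is true.
  8. (NOT v5 OR NOT v1) — NOT v5 is true.
  9. (NOT v6 OR NOT v5 OR v4) — NOT v5 is true.
  10. (NOT v5) — NOT v5 is true.
  11. (NOT v1 OR v6) — v6 is true.
  12. (NOT v3 OR NOT v6) — NOT v3 is true.
  13. (NOT v5 OR NOT v4) — NOT v5 is true.
  14. (NOT v3 OR NOT v5) — NOT v5 is true.
  15. (NOT v4 OR NOT v2 OR NOT v3) — NOT v4 is true.
  16. (NOT v1 OR NOT v3 OR NOT v5) — NOT v5 is true.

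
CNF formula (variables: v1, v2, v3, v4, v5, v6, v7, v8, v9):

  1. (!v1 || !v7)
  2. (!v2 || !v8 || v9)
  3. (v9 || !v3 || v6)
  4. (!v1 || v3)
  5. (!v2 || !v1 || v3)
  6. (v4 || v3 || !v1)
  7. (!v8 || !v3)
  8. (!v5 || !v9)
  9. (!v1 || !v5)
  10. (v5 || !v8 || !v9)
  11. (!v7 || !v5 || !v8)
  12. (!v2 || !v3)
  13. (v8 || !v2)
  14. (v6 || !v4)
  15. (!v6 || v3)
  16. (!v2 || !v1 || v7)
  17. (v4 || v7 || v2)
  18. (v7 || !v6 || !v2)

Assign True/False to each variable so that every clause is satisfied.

v1 occurs only negated in the remaining clauses — set v1 = False.
Try v2 = False.
Branch on v3: take v3 = True.
  then v8 is forced to False.
Branch on v4: take v4 = False.
  then v7 is forced to True.
For the remaining variables, v5 = True, v6 = True, v9 = False works.

v1 = False  v2 = False  v3 = True  v4 = False  v5 = True  v6 = True  v7 = True  v8 = False  v9 = False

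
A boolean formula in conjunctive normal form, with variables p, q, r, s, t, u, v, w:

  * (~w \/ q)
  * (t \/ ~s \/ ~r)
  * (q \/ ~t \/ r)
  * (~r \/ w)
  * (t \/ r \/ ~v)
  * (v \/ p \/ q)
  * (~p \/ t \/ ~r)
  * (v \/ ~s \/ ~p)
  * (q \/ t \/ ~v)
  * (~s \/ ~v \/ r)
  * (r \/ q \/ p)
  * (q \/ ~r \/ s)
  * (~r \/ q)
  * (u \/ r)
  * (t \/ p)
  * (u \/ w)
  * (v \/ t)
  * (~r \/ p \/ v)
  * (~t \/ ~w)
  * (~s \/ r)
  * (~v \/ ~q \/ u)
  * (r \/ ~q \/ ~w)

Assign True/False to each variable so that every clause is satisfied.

p = 1, q = 1, r = 0, s = 0, t = 1, u = 1, v = 0, w = 0

Pure literal: u appears only positively; assign u = True.
Set p = True and propagate.
Try q = True.
Set r = False and propagate.
  then s is forced to False.
  then w is forced to False.
For the remaining variables, t = True, v = False works.
Every clause has at least one true literal under this assignment.
Check each clause:
  1. (~w \/ q) — ~w is true.
  2. (~r \/ t \/ ~s) — ~r is true.
  3. (r \/ q \/ ~t) — q is true.
  4. (~r \/ w) — ~r is true.
  5. (~v \/ r \/ t) — ~v is true.
  6. (q \/ v \/ p) — p is true.
  7. (t \/ ~p \/ ~r) — t is true.
  8. (v \/ ~p \/ ~s) — ~s is true.
  9. (q \/ ~v \/ t) — ~v is true.
  10. (r \/ ~v \/ ~s) — ~v is true.
  11. (q \/ r \/ p) — p is true.
  12. (s \/ q \/ ~r) — q is true.
  13. (q \/ ~r) — q is true.
  14. (r \/ u) — u is true.
  15. (t \/ p) — p is true.
  16. (u \/ w) — u is true.
  17. (v \/ t) — t is true.
  18. (~r \/ v \/ p) — p is true.
  19. (~t \/ ~w) — ~w is true.
  20. (r \/ ~s) — ~s is true.
  21. (~q \/ u \/ ~v) — ~v is true.
  22. (~q \/ r \/ ~w) — ~w is true.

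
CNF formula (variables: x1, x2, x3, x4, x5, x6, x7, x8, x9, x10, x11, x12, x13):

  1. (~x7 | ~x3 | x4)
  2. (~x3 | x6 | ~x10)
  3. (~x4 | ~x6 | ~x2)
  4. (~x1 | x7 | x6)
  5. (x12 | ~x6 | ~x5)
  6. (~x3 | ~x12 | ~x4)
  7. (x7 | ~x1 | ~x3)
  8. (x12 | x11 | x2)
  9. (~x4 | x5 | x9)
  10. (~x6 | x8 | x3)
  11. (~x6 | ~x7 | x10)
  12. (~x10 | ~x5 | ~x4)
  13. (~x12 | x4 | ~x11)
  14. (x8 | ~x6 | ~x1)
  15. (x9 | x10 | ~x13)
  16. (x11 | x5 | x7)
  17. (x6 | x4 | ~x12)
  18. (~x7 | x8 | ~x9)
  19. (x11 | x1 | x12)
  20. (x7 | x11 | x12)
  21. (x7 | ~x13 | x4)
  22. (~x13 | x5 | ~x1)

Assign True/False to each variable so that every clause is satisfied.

x1 = F, x2 = T, x3 = T, x4 = T, x5 = F, x6 = F, x7 = T, x8 = T, x9 = T, x10 = F, x11 = T, x12 = F, x13 = T

x8 occurs only positively in the remaining clauses — set x8 = True.
Branch on x1: take x1 = False.
Set x2 = True and propagate.
Set x3 = True and propagate.
For the remaining variables, x4 = True, x5 = False, x6 = False, x7 = True, x9 = True, x10 = False, x11 = True, x12 = False, x13 = True works.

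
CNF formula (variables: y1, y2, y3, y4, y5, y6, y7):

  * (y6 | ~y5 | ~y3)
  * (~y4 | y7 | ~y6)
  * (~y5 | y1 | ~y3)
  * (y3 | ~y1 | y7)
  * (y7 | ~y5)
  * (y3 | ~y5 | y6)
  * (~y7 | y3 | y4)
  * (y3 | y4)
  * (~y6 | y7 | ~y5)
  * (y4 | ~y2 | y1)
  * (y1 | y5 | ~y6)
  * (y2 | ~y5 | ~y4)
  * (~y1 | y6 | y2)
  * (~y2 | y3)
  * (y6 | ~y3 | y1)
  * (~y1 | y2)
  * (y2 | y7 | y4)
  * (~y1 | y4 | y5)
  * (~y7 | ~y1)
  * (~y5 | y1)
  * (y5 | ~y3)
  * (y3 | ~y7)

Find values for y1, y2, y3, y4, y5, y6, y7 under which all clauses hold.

y1=False, y2=False, y3=False, y4=True, y5=False, y6=False, y7=False

Check each clause:
  1. (~y5 | y6 | ~y3) — ~y5 is true.
  2. (~y6 | y7 | ~y4) — ~y6 is true.
  3. (~y3 | ~y5 | y1) — ~y5 is true.
  4. (y3 | y7 | ~y1) — ~y1 is true.
  5. (y7 | ~y5) — ~y5 is true.
  6. (~y5 | y3 | y6) — ~y5 is true.
  7. (y3 | ~y7 | y4) — ~y7 is true.
  8. (y4 | y3) — y4 is true.
  9. (~y5 | ~y6 | y7) — ~y6 is true.
  10. (y4 | y1 | ~y2) — y4 is true.
  11. (~y6 | y1 | y5) — ~y6 is true.
  12. (y2 | ~y4 | ~y5) — ~y5 is true.
  13. (y2 | y6 | ~y1) — ~y1 is true.
  14. (y3 | ~y2) — ~y2 is true.
  15. (y6 | y1 | ~y3) — ~y3 is true.
  16. (y2 | ~y1) — ~y1 is true.
  17. (y2 | y4 | y7) — y4 is true.
  18. (~y1 | y4 | y5) — y4 is true.
  19. (~y7 | ~y1) — ~y7 is true.
  20. (~y5 | y1) — ~y5 is true.
  21. (~y3 | y5) — ~y3 is true.
  22. (~y7 | y3) — ~y7 is true.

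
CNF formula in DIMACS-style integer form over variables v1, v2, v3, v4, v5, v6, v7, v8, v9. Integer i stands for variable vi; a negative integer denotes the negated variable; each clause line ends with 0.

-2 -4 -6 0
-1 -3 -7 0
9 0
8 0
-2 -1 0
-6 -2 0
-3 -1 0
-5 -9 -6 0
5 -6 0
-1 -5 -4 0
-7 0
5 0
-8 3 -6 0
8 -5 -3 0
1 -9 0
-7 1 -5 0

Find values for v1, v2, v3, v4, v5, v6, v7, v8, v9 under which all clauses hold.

v1=T, v2=F, v3=F, v4=F, v5=T, v6=F, v7=F, v8=T, v9=T

The clause (v9) is unit: v9 must be True.
The clause (v8) is unit: v8 must be True.
Unit propagation: (!v7) forces v7 = False.
The clause (v5) is unit: v5 must be True.
(!v6) is a unit clause, so v6 = False.
(v1) is a unit clause, so v1 = True.
Unit propagation: (!v2) forces v2 = False.
The clause (!v3) is unit: v3 must be False.
Unit propagation: (!v4) forces v4 = False.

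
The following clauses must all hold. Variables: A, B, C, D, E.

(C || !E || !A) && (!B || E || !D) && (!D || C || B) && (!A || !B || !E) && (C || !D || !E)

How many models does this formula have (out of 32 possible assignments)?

18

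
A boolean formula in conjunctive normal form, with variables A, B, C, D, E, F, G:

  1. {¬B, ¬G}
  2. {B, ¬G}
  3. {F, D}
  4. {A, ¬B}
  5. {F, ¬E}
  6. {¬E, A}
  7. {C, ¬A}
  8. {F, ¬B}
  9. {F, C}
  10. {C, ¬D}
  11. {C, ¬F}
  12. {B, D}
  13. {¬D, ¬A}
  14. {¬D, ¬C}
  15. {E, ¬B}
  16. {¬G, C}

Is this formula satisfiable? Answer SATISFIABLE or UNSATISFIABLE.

Pure literal: G appears only negated; assign G = False.
Set A = True and propagate.
  then C is forced to True.
  then D is forced to False.
  then F is forced to True.
  then B is forced to True.
  then E is forced to True.
So A=True, B=True, C=True, D=False, E=True, F=True, G=False is a satisfying assignment.

SATISFIABLE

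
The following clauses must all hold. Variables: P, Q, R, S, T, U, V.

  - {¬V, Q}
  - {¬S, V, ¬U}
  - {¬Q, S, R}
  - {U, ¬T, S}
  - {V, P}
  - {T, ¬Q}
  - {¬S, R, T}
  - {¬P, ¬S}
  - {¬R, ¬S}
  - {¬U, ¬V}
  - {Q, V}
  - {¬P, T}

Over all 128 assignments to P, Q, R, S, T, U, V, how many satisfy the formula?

2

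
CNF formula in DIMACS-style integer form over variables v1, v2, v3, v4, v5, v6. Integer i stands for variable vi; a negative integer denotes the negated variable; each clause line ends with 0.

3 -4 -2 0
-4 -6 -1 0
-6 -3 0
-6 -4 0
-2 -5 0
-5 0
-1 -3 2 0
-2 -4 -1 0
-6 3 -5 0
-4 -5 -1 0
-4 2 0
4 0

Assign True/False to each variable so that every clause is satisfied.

Unit propagation: (NOT v5) forces v5 = False.
Unit propagation: (v4) forces v4 = True.
(NOT v6) is a unit clause, so v6 = False.
The clause (v2) is unit: v2 must be True.
Unit propagation: (v3) forces v3 = True.
Unit propagation: (NOT v1) forces v1 = False.

v1=False, v2=True, v3=True, v4=True, v5=False, v6=False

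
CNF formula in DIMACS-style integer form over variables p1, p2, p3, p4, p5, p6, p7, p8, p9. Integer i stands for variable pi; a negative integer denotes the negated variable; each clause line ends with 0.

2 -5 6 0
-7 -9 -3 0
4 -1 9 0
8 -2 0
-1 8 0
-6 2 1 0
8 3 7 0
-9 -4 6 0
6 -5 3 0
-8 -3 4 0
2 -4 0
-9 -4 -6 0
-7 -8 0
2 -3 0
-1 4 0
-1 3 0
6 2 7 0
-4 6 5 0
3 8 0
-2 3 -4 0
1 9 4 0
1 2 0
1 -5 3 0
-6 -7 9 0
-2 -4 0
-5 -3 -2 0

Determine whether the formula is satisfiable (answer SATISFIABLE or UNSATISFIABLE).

Try p1 = False.
  then p2 is forced to True.
  then p8 is forced to True.
  then p7 is forced to False.
  then p4 is forced to False.
  then p3 is forced to False.
  then p9 is forced to True.
  then p5 is forced to False.
p6 is now unconstrained; take p6 = True.
Every clause has at least one true literal under this assignment.
So p1 = F  p2 = T  p3 = F  p4 = F  p5 = F  p6 = T  p7 = F  p8 = T  p9 = T is a satisfying assignment.

SATISFIABLE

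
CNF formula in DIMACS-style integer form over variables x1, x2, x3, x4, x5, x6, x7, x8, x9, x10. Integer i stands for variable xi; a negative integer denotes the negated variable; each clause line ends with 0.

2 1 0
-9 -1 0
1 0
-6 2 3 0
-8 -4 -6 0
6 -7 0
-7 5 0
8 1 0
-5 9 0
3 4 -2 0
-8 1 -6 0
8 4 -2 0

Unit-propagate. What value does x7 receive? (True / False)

False

(x1) stands alone — x1 = True.
(NOT x1 OR NOT x9): since x1 = True, the clause reduces to (NOT x9). x9 = False.
(x9 OR NOT x5) with x9 = False leaves only NOT x5, so x5 = False.
(x5 OR NOT x7): since x5 = False, the clause reduces to (NOT x7). x7 = False.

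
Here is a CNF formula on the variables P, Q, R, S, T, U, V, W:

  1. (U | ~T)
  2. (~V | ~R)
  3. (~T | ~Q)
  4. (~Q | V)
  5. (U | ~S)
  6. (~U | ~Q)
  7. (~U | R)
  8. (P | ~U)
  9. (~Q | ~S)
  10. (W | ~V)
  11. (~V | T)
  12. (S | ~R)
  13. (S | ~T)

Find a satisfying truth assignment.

P=True  Q=False  R=False  S=False  T=False  U=False  V=False  W=False

Check each clause:
  1. (U | ~T) — ~T is true.
  2. (~R | ~V) — ~V is true.
  3. (~T | ~Q) — ~T is true.
  4. (~Q | V) — ~Q is true.
  5. (~S | U) — ~S is true.
  6. (~Q | ~U) — ~U is true.
  7. (~U | R) — ~U is true.
  8. (P | ~U) — P is true.
  9. (~Q | ~S) — ~S is true.
  10. (~V | W) — ~V is true.
  11. (T | ~V) — ~V is true.
  12. (S | ~R) — ~R is true.
  13. (S | ~T) — ~T is true.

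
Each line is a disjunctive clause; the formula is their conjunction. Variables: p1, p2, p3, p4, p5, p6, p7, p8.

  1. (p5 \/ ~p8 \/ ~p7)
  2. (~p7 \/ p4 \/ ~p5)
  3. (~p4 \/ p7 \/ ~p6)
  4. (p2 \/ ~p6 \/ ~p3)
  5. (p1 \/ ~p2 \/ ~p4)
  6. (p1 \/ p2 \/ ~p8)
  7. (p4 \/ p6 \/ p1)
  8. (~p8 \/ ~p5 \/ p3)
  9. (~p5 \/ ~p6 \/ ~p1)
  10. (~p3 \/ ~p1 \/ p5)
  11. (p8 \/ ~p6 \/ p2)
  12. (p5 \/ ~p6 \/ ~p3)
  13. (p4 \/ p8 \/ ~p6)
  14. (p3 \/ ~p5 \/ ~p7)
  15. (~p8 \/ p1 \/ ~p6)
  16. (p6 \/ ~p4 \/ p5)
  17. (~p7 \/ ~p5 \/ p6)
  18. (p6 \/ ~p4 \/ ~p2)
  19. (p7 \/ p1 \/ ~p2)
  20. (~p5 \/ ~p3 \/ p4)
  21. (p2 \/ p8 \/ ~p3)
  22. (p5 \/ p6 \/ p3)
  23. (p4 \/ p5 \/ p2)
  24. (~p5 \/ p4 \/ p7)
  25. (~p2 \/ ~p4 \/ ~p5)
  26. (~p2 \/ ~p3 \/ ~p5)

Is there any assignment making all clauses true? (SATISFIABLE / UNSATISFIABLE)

SATISFIABLE

Try p1 = True.
Try p2 = False.
Branch on p3: take p3 = True.
  then p6 is forced to False.
  then p5 is forced to True.
  then p7 is forced to False.
  then p4 is forced to True.
  then p8 is forced to True.
Every clause has at least one true literal under this assignment.
So p1 = T, p2 = F, p3 = T, p4 = T, p5 = T, p6 = F, p7 = F, p8 = T is a satisfying assignment.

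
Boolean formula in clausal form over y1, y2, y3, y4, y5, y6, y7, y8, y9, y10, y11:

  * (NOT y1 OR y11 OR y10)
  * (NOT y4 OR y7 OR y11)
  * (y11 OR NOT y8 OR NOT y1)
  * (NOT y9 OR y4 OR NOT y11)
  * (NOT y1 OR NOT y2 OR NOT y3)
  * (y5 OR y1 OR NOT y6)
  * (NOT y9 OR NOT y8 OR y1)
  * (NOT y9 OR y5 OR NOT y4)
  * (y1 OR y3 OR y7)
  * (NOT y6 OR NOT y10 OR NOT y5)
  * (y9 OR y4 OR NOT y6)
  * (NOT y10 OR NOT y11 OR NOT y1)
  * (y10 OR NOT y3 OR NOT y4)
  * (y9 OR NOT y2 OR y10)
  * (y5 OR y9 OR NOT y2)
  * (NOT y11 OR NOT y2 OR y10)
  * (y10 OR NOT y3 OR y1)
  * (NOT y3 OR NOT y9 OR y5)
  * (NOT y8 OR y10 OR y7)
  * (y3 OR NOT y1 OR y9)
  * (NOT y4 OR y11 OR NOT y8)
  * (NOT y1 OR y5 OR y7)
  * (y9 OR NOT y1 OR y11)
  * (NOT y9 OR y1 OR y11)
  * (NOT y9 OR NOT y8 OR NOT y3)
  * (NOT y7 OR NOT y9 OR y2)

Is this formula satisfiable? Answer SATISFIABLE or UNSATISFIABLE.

SATISFIABLE

Pure literal: y6 appears only negated; assign y6 = False.
Pure literal: y8 appears only negated; assign y8 = False.
Try y1 = False.
Set y2 = True and propagate.
Set y3 = True and propagate.
  then y10 is forced to True.
The remaining clauses are satisfied by y4 = True, y5 = True, y7 = False, y9 = True, y11 = True.
So y1 = F, y2 = T, y3 = T, y4 = T, y5 = T, y6 = F, y7 = F, y8 = F, y9 = T, y10 = T, y11 = T is a satisfying assignment.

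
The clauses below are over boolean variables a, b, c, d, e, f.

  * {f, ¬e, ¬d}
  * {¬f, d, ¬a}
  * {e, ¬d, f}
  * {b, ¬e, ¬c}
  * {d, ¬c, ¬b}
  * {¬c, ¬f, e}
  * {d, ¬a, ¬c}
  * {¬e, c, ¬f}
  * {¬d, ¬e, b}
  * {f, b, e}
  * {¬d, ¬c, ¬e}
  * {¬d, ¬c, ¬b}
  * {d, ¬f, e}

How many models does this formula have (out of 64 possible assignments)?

Split on d, then e.
  d=T, e=T: a clause becomes empty — 0.
  d=T, e=F: remaining (a,b,c,f) ∈ {(F,F,F,T); (F,T,F,T); (T,F,F,T); (T,T,F,T)} — 4.
  d=F, e=T: remaining (a,b,c,f) ∈ {(F,F,F,F); (F,T,F,F); (T,F,F,F); (T,T,F,F)} — 4.
  d=F, e=F: remaining (a,b,c,f) ∈ {(F,T,F,F); (T,T,F,F)} — 2.
Total: 0 + 4 + 4 + 2 = 10.

10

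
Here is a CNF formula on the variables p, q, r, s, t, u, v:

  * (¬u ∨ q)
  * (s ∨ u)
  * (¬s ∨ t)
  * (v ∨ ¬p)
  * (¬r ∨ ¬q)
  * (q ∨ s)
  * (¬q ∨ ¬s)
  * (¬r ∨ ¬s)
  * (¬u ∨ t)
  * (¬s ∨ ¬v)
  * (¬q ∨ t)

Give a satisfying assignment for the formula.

p occurs only negated in the remaining clauses — set p = False.
Pure literal: r appears only negated; assign r = False.
Branch on q: take q = True.
  then s is forced to False.
  then u is forced to True.
  then t is forced to True.
v is now unconstrained; take v = False.

p=False, q=True, r=False, s=False, t=True, u=True, v=False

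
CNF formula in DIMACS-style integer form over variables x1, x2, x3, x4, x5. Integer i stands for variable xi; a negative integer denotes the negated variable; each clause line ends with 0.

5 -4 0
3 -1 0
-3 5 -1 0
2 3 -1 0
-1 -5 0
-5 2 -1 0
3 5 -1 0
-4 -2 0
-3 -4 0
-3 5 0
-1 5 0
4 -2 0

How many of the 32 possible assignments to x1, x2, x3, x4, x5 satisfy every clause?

Satisfying assignments:
  x1=F x2=F x3=F x4=F x5=F
  x1=F x2=F x3=F x4=F x5=T
  x1=F x2=F x3=F x4=T x5=T
  x1=F x2=F x3=T x4=F x5=T
That's 4 in total.

4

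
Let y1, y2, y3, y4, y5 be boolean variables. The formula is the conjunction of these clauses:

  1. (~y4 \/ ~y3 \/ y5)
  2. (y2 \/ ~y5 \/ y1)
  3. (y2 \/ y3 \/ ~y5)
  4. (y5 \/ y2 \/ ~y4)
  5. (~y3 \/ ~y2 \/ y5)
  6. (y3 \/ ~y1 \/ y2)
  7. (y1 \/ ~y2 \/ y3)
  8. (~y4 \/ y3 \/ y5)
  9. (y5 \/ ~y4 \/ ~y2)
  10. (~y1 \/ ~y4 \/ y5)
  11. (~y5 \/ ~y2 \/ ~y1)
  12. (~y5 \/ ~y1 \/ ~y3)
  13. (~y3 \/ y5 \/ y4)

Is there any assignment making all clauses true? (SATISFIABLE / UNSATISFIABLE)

SATISFIABLE

Try y1 = True.
Branch on y2: take y2 = True.
  then y5 is forced to False.
  then y3 is forced to False.
  then y4 is forced to False.
Every clause has at least one true literal under this assignment.
So y1=True, y2=True, y3=False, y4=False, y5=False is a satisfying assignment.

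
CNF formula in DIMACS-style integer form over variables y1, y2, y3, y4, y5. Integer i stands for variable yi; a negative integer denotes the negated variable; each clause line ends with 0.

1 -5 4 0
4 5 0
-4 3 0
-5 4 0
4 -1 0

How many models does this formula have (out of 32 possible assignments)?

The models are:
  y1=0 y2=0 y3=1 y4=1 y5=0
  y1=0 y2=0 y3=1 y4=1 y5=1
  y1=0 y2=1 y3=1 y4=1 y5=0
  y1=0 y2=1 y3=1 y4=1 y5=1
  y1=1 y2=0 y3=1 y4=1 y5=0
  y1=1 y2=0 y3=1 y4=1 y5=1
  y1=1 y2=1 y3=1 y4=1 y5=0
  y1=1 y2=1 y3=1 y4=1 y5=1
Count: 8.

8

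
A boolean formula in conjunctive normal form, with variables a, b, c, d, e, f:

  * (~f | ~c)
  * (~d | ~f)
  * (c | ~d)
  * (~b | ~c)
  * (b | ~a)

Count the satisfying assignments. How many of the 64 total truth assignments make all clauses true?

Split on c, then b.
  c=T, b=T: a clause becomes empty — 0.
  c=T, b=F: remaining (a,d,e,f) ∈ {(F,F,F,F); (F,F,T,F); (F,T,F,F); (F,T,T,F)} — 4.
  c=F, b=T: forces d=F; a, e, f free → 2^3 = 8.
  c=F, b=F: remaining (a,d,e,f) ∈ {(F,F,F,F); (F,F,F,T); (F,F,T,F); (F,F,T,T)} — 4.
Total: 0 + 4 + 8 + 4 = 16.

16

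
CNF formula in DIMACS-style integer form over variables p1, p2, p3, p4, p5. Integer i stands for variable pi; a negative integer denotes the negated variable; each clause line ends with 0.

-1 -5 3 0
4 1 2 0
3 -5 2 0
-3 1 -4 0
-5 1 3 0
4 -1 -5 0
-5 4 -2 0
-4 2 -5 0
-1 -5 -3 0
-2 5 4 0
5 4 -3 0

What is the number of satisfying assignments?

The models are:
  p1=0 p2=0 p3=0 p4=1 p5=0
  p1=0 p2=1 p3=0 p4=1 p5=0
  p1=1 p2=0 p3=0 p4=0 p5=0
  p1=1 p2=0 p3=0 p4=1 p5=0
  p1=1 p2=0 p3=1 p4=1 p5=0
  p1=1 p2=1 p3=0 p4=1 p5=0
  p1=1 p2=1 p3=1 p4=1 p5=0
That's 7 in total.

7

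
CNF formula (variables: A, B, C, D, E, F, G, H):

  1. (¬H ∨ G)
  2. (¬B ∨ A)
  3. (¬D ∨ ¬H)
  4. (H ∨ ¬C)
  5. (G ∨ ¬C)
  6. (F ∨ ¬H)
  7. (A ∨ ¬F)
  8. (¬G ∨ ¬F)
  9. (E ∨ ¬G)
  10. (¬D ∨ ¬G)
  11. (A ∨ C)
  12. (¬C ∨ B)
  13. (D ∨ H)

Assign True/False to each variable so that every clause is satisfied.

A=T, B=F, C=F, D=T, E=F, F=T, G=F, H=F

Check each clause:
  1. (¬H ∨ G) — ¬H is true.
  2. (¬B ∨ A) — A is true.
  3. (¬H ∨ ¬D) — ¬H is true.
  4. (H ∨ ¬C) — ¬C is true.
  5. (¬C ∨ G) — ¬C is true.
  6. (F ∨ ¬H) — ¬H is true.
  7. (A ∨ ¬F) — A is true.
  8. (¬F ∨ ¬G) — ¬G is true.
  9. (¬G ∨ E) — ¬G is true.
  10. (¬G ∨ ¬D) — ¬G is true.
  11. (C ∨ A) — A is true.
  12. (B ∨ ¬C) — ¬C is true.
  13. (H ∨ D) — D is true.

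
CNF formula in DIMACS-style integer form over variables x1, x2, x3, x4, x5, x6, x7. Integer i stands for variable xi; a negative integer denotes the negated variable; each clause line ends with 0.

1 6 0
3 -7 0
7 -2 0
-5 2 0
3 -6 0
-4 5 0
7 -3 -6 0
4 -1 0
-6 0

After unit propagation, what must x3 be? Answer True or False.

True

(NOT x6) is a unit clause: x6 = False.
(x1 OR x6) with x6 = False leaves only x1, so x1 = True.
(NOT x1 OR x4): since x1 = True, the clause reduces to (x4). x4 = True.
(NOT x4 OR x5) with x4 = True leaves only x5, so x5 = True.
(NOT x5 OR x2) with x5 = True leaves only x2, so x2 = True.
In (NOT x2 OR x7), NOT x2 is now false; x7 must hold, so x7 = True.
From (NOT x7 OR x3) and x7 = True: x3 = True.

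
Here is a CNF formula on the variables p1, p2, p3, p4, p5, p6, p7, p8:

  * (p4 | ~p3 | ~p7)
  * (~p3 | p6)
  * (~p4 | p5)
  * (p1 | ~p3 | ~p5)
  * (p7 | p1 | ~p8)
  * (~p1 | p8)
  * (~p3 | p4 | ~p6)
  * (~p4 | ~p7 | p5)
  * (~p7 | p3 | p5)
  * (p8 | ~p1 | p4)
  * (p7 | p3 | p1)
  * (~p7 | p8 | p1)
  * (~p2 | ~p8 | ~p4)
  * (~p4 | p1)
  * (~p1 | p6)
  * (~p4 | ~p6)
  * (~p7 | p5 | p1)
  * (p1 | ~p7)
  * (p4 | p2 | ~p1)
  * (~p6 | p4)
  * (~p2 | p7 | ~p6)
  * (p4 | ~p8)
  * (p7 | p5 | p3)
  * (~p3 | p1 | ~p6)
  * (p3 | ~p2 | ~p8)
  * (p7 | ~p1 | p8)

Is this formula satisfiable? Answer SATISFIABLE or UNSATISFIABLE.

UNSATISFIABLE

p1 = True:
  propagation gives p8=True, p6=True, p4=False; an empty clause results — contradiction.
p1 = False:
  propagation gives p4=False, p7=False, p8=False, p3=True; an empty clause results — contradiction.
Every branch closes, so no satisfying assignment exists.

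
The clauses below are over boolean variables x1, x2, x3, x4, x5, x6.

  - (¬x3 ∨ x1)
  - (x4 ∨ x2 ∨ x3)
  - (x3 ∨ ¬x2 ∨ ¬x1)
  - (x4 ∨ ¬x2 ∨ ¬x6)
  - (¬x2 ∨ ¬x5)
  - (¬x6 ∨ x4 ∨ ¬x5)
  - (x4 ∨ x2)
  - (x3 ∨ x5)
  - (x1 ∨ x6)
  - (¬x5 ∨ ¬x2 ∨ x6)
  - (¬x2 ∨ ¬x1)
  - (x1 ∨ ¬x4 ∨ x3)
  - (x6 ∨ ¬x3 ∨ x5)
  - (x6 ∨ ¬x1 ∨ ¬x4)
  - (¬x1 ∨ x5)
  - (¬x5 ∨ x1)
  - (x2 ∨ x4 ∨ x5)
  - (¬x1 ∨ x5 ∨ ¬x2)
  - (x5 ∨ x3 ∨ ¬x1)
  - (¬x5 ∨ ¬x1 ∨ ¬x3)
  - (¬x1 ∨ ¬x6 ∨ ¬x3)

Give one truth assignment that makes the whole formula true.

x1=True  x2=False  x3=False  x4=True  x5=True  x6=True

Check each clause:
  1. (¬x3 ∨ x1) — x1 is true.
  2. (x4 ∨ x3 ∨ x2) — x4 is true.
  3. (x3 ∨ ¬x2 ∨ ¬x1) — ¬x2 is true.
  4. (x4 ∨ ¬x2 ∨ ¬x6) — x4 is true.
  5. (¬x5 ∨ ¬x2) — ¬x2 is true.
  6. (x4 ∨ ¬x6 ∨ ¬x5) — x4 is true.
  7. (x4 ∨ x2) — x4 is true.
  8. (x3 ∨ x5) — x5 is true.
  9. (x1 ∨ x6) — x1 is true.
  10. (x6 ∨ ¬x5 ∨ ¬x2) — ¬x2 is true.
  11. (¬x1 ∨ ¬x2) — ¬x2 is true.
  12. (¬x4 ∨ x1 ∨ x3) — x1 is true.
  13. (¬x3 ∨ x5 ∨ x6) — x5 is true.
  14. (x6 ∨ ¬x4 ∨ ¬x1) — x6 is true.
  15. (¬x1 ∨ x5) — x5 is true.
  16. (x1 ∨ ¬x5) — x1 is true.
  17. (x5 ∨ x4 ∨ x2) — x4 is true.
  18. (x5 ∨ ¬x2 ∨ ¬x1) — x5 is true.
  19. (x3 ∨ x5 ∨ ¬x1) — x5 is true.
  20. (¬x5 ∨ ¬x1 ∨ ¬x3) — ¬x3 is true.
  21. (¬x6 ∨ ¬x1 ∨ ¬x3) — ¬x3 is true.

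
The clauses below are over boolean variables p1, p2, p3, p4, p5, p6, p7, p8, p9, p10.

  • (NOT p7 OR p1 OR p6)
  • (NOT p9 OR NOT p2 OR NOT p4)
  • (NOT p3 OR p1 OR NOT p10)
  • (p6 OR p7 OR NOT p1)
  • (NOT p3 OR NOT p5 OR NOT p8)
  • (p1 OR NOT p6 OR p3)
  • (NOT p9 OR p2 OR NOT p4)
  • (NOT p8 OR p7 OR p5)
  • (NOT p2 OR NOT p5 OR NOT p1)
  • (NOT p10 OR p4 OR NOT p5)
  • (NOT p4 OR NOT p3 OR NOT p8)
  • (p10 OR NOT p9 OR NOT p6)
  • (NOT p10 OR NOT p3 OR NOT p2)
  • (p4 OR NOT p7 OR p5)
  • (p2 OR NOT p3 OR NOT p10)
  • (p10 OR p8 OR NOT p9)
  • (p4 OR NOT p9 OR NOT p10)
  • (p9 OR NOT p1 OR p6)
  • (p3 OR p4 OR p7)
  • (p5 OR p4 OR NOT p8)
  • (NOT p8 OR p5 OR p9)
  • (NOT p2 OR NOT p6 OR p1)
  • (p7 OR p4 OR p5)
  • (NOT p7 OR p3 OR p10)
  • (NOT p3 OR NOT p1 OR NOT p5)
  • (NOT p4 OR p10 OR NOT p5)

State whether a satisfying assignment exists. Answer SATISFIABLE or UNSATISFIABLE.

Try p1 = False.
Set p2 = False and propagate.
Branch on p3: take p3 = True.
  then p10 is forced to False.
The remaining clauses are satisfied by p4 = False, p5 = True, p6 = True, p7 = False, p8 = False, p9 = False.
Every clause has at least one true literal under this assignment.
So p1 = F  p2 = F  p3 = T  p4 = F  p5 = T  p6 = T  p7 = F  p8 = F  p9 = F  p10 = F is a satisfying assignment.

SATISFIABLE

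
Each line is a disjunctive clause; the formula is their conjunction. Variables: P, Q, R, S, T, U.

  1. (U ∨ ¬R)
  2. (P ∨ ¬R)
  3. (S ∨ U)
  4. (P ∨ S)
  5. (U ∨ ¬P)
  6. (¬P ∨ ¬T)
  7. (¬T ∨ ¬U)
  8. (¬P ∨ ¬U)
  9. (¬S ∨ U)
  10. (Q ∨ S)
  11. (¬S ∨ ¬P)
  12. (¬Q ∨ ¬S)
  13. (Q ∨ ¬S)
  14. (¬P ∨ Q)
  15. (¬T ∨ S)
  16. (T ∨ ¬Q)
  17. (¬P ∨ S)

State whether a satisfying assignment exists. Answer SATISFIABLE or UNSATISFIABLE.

S = True:
  propagation gives U=True, T=False, P=False, R=False; an empty clause results — contradiction.
S = False:
  propagation gives U=True, P=True; an empty clause results — contradiction.
Every branch closes, so no satisfying assignment exists.

UNSATISFIABLE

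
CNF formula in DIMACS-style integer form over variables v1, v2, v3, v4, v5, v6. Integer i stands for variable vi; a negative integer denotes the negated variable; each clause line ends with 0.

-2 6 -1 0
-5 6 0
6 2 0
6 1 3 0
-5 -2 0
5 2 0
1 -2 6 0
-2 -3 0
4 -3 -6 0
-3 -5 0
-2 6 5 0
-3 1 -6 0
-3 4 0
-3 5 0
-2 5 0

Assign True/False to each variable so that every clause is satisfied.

v1 = 1, v2 = 0, v3 = 0, v4 = 0, v5 = 1, v6 = 1

Branch on v1: take v1 = True.
Try v2 = False.
  then v6 is forced to True.
  then v5 is forced to True.
  then v3 is forced to False.
v4 is now unconstrained; take v4 = False.
Every clause has at least one true literal under this assignment.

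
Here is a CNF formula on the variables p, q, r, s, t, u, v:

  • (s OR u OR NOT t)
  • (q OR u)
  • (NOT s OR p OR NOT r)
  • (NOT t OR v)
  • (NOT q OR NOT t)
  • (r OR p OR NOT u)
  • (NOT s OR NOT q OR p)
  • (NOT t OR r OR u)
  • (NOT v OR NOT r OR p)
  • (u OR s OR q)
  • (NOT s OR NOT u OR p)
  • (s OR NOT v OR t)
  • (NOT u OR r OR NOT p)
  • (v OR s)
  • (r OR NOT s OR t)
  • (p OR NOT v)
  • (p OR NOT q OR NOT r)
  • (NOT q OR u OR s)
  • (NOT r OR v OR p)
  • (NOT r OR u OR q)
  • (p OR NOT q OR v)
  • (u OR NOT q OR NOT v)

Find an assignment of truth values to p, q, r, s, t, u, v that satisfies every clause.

p=T, q=T, r=T, s=T, t=F, u=T, v=F

Check each clause:
  1. (u OR s OR NOT t) — NOT t is true.
  2. (q OR u) — q is true.
  3. (p OR NOT r OR NOT s) — p is true.
  4. (NOT t OR v) — NOT t is true.
  5. (NOT q OR NOT t) — NOT t is true.
  6. (p OR r OR NOT u) — p is true.
  7. (NOT q OR NOT s OR p) — p is true.
  8. (r OR NOT t OR u) — r is true.
  9. (NOT r OR p OR NOT v) — NOT v is true.
  10. (s OR u OR q) — q is true.
  11. (NOT s OR p OR NOT u) — p is true.
  12. (NOT v OR t OR s) — NOT v is true.
  13. (r OR NOT u OR NOT p) — r is true.
  14. (v OR s) — s is true.
  15. (r OR t OR NOT s) — r is true.
  16. (NOT v OR p) — NOT v is true.
  17. (NOT r OR NOT q OR p) — p is true.
  18. (s OR u OR NOT q) — s is true.
  19. (NOT r OR p OR v) — p is true.
  20. (u OR NOT r OR q) — q is true.
  21. (NOT q OR p OR v) — p is true.
  22. (NOT q OR NOT v OR u) — NOT v is true.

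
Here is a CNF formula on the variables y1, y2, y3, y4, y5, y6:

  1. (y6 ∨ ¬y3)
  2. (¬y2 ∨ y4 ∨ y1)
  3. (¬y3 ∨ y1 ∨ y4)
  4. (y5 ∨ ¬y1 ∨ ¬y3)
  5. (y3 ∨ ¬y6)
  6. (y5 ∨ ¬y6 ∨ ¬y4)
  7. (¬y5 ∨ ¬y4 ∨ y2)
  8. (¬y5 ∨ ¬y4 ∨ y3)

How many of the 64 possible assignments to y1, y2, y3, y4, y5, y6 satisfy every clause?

14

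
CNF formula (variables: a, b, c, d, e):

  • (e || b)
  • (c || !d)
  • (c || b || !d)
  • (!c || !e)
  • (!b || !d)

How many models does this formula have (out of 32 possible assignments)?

8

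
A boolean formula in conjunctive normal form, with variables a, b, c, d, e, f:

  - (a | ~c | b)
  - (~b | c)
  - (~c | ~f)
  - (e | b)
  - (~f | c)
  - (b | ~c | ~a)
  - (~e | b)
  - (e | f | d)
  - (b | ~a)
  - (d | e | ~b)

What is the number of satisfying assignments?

6

The models are:
  a=F b=T c=T d=F e=T f=F
  a=F b=T c=T d=T e=F f=F
  a=F b=T c=T d=T e=T f=F
  a=T b=T c=T d=F e=T f=F
  a=T b=T c=T d=T e=F f=F
  a=T b=T c=T d=T e=T f=F
That's 6 in total.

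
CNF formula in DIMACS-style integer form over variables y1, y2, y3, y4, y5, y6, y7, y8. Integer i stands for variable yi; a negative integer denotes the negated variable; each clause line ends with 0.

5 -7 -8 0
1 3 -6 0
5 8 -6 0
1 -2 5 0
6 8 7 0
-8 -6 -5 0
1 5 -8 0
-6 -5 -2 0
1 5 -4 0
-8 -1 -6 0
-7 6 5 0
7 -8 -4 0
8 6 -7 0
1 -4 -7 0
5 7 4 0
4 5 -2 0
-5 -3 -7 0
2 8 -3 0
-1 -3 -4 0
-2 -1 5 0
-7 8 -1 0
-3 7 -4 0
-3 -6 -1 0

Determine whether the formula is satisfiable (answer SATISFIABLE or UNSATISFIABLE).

SATISFIABLE

Set y1 = True and propagate.
Branch on y2: take y2 = True.
  then y5 is forced to True.
  then y6 is forced to False.
For the remaining variables, y3 = False, y4 = False, y7 = False, y8 = True works.
So y1=True, y2=True, y3=False, y4=False, y5=True, y6=False, y7=False, y8=True is a satisfying assignment.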